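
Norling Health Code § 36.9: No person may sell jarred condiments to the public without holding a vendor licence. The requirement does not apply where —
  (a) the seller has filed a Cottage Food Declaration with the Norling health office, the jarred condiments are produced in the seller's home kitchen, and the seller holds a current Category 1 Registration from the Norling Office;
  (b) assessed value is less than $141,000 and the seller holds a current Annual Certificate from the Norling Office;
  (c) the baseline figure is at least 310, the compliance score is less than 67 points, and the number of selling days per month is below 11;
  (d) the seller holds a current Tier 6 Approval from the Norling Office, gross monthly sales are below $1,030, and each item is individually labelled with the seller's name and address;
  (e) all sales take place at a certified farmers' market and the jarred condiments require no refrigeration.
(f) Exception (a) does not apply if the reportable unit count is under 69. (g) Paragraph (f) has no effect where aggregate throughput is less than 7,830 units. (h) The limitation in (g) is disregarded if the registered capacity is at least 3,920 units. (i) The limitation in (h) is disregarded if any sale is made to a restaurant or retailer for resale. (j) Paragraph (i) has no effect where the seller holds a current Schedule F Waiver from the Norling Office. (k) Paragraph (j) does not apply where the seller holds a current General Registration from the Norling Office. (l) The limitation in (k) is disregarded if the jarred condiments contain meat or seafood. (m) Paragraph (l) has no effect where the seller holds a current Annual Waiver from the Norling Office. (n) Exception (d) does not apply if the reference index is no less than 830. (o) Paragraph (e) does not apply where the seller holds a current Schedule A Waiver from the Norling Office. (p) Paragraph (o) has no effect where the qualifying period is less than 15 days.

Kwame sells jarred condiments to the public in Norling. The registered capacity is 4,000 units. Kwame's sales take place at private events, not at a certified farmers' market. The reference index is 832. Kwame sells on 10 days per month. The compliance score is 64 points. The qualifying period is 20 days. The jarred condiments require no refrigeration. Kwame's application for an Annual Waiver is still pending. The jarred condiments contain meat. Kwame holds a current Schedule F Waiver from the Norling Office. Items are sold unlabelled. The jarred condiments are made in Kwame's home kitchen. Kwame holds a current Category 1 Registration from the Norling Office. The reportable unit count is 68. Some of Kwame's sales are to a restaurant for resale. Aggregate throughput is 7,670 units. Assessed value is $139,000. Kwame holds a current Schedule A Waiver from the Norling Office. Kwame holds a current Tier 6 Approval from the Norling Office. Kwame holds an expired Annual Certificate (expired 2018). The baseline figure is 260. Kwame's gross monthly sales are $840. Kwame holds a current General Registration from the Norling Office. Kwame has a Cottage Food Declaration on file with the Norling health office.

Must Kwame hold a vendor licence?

Exception (a): a Cottage Food Declaration is on file; the jarred condiments are home-kitchen produced; a current Category 1 Registration is held — every condition holds. But: (f) is triggered — the reportable unit count is 68, under the 69 limit. (g) is triggered (aggregate throughput is 7,670 units, less than the 7,830 units limit), but yields to (h): (h) applies — the registered capacity is 4,000 units, meeting the 3,920 units threshold. (i) applies (some sales are to a restaurant for resale), but yields to (j): (j) applies — a current Schedule F Waiver is held. (k) would limit (j) — a current General Registration is held — but (l) sets (k) aside: (l) is triggered — the jarred condiments contain meat. (m), which would lift (l), is not engaged — the Annual Waiver is not current. Exception (a) does not apply.
Exception (b) fails — the Annual Certificate is not current.
Exception (c) requires that the baseline figure is at least 310; but the baseline figure is 260, short of 310, so (c) is unavailable.
Exception (d) fails — items are sold unlabelled.
Exception (e) requires that all sales take place at a certified farmers' market; but sales are at private events, not a certified farmers' market, so (e) is unavailable.
No exception applies. The general rule governs.

Yes — Kwame must hold a vendor licence.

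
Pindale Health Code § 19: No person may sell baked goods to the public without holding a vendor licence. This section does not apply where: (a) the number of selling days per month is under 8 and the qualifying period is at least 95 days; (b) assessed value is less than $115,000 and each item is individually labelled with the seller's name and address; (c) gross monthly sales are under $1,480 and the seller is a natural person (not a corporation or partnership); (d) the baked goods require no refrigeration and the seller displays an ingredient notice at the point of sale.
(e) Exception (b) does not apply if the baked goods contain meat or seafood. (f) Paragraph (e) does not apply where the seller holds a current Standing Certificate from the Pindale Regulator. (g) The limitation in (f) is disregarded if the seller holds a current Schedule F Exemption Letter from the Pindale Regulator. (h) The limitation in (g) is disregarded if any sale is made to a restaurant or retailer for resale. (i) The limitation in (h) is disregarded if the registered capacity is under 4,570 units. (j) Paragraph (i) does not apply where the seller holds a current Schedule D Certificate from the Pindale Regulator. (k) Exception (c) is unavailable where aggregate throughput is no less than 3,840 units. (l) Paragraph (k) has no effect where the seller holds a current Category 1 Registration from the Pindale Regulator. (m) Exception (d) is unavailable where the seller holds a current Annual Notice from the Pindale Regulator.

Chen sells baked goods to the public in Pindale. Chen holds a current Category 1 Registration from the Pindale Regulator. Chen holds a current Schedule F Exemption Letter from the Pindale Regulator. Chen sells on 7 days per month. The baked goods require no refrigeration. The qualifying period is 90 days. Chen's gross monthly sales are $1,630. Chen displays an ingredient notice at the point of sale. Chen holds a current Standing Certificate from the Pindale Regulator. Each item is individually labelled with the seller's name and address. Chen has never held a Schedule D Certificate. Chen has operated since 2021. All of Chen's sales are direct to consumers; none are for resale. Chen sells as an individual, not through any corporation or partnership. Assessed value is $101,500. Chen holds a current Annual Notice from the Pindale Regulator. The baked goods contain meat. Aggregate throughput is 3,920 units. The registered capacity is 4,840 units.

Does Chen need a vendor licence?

Exception (a) fails — the qualifying period is 90 days, short of 95 days.
Exception (b) is satisfied on its face — assessed value is $101,500, less than the $115,000 limit; items are individually labelled. But applying paragraphs (e)–(j): (e) operates against (b): the baked goods contain meat. (f) is engaged (a current Standing Certificate is held), but is itself disapplied by (g): (g) operates against (f): a current Schedule F Exemption Letter is held. (h) does not operate here (no sales are for resale), so (g) stands. So (b) is unavailable.
Exception (c) requires that gross monthly sales are under $1,480; but gross monthly sales are $1,630, not under $1,480, so (c) is unavailable.
Exception (d): the baked goods are shelf-stable; an ingredient notice is displayed — every condition holds. Turning to paragraph (m): (m) operates against (d): a current Annual Notice is held. Exception (d) does not apply.
None of the exceptions is available; § 19 applies in full.

Yes — Chen must hold a vendor licence.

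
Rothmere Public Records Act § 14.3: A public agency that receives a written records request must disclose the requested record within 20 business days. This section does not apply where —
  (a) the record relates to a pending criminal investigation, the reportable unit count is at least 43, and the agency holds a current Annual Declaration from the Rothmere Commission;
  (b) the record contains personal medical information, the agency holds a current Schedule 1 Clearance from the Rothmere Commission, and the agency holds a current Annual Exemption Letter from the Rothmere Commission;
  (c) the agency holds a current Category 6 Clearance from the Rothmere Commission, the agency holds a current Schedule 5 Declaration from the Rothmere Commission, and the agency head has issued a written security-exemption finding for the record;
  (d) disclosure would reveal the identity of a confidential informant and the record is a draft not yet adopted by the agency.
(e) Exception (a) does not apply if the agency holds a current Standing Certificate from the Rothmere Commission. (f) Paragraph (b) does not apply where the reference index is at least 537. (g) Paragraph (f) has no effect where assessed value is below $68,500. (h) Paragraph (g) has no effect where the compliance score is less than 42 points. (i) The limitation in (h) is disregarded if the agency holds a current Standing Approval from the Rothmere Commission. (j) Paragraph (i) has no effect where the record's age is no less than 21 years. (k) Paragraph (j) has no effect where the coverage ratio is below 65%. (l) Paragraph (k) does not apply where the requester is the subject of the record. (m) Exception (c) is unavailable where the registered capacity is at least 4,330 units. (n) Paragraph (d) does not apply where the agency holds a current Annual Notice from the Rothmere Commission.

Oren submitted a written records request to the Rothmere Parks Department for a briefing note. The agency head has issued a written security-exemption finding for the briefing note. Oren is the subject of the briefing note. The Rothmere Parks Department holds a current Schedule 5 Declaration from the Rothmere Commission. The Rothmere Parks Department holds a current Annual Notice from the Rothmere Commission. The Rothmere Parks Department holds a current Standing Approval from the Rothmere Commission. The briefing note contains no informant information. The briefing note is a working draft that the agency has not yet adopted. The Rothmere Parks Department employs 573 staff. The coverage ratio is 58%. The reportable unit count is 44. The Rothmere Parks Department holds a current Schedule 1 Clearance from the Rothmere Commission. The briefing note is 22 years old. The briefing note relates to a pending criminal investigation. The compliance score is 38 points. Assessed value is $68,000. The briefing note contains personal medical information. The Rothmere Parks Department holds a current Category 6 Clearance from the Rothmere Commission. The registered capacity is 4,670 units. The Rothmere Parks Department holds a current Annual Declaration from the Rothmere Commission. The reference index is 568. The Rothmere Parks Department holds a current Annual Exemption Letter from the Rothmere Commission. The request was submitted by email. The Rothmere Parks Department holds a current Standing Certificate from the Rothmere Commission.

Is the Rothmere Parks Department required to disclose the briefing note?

Yes — the Rothmere Parks Department must disclose the briefing note.

All of (a)'s requirements are met (the briefing note relates to a pending investigation; the reportable unit count is 44, meeting the 43 threshold; a current Annual Declaration is held). Turning to paragraph (e): (e) is engaged — a current Standing Certificate is held. (a) is therefore removed.
Exception (b) is satisfied on its face — the briefing note contains personal medical information; a current Schedule 1 Clearance is held; a current Annual Exemption Letter is held. But applying paragraphs (f)–(l): (f) applies — the reference index is 568, meeting the 537 threshold. (g) is engaged (assessed value is $68,000, below the $68,500 limit), but is set aside by (h): (h) operates against (g): the compliance score is 38 points, less than the 42 points limit. (i) would limit (h) — a current Standing Approval is held — but (j) sets (i) aside: (j) is engaged — the record's age is 22 years, meeting the 21 years threshold. (k) is triggered (the coverage ratio is 58%, below the 65% limit), but yields to (l): (l) operates — Oren is the subject of the briefing note. (b) is therefore removed.
Exception (c)'s conditions are all satisfied: a current Category 6 Clearance is held; a current Schedule 5 Declaration is held; a written security-exemption finding has been issued. But: (m) operates against (c): the registered capacity is 4,670 units, meeting the 4,330 units threshold. (c) is therefore removed.
Exception (d) requires that disclosure would reveal the identity of a confidential informant; but the briefing note contains no informant information, so (d) is unavailable.
No exception displaces § 14.3.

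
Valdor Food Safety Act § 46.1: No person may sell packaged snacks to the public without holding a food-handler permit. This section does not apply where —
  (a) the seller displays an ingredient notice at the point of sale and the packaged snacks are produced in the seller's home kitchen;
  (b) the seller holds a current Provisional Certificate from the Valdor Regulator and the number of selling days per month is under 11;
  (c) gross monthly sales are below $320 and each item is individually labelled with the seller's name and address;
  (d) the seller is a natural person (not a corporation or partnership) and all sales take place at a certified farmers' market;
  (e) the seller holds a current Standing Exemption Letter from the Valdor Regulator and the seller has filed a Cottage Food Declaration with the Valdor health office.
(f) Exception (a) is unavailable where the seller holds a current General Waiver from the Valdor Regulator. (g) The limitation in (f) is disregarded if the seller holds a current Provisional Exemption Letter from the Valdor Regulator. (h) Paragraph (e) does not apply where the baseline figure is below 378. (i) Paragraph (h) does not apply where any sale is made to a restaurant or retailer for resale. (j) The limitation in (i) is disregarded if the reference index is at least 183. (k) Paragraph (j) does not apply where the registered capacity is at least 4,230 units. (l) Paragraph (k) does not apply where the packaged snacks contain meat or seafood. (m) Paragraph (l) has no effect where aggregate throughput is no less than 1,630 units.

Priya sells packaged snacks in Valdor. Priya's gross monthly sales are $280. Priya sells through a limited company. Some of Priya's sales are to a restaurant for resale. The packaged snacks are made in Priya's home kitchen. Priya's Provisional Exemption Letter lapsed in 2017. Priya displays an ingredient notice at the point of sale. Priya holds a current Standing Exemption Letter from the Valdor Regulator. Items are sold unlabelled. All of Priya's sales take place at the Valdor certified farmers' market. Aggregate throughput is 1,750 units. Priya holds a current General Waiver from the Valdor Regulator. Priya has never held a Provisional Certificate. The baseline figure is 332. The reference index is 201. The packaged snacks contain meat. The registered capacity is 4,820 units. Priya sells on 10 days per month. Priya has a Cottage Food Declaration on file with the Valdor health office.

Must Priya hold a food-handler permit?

Exception (a): an ingredient notice is displayed; the packaged snacks are home-kitchen produced — every condition holds. But: (f) operates against (a): a current General Waiver is held. (g), which would lift (f), is inapplicable — the Provisional Exemption Letter is not current. So (a) is unavailable.
Exception (b) does not apply: no current Provisional Certificate is held.
Exception (c) fails — items are sold unlabelled.
Exception (d) does not apply: the seller operates through a limited company.
All of (e)'s requirements are met (a current Standing Exemption Letter is held; a Cottage Food Declaration is on file). Considering the limiting provisions: (h) would limit (e) — the baseline figure is 332, below the 378 limit — but (i) sets (h) aside: (i) operates against (h): some sales are to a restaurant for resale. (j) would limit (i) — the reference index is 201, meeting the 183 threshold — but (k) sets (j) aside: (k) applies — the registered capacity is 4,820 units, meeting the 4,230 units threshold. (l) operates (the packaged snacks contain meat), but is overridden by (m): (m) operates — aggregate throughput is 1,750 units, meeting the 1,630 units threshold. (e) remains available.

No — exception (e) applies; Priya is not required to hold a food-handler permit.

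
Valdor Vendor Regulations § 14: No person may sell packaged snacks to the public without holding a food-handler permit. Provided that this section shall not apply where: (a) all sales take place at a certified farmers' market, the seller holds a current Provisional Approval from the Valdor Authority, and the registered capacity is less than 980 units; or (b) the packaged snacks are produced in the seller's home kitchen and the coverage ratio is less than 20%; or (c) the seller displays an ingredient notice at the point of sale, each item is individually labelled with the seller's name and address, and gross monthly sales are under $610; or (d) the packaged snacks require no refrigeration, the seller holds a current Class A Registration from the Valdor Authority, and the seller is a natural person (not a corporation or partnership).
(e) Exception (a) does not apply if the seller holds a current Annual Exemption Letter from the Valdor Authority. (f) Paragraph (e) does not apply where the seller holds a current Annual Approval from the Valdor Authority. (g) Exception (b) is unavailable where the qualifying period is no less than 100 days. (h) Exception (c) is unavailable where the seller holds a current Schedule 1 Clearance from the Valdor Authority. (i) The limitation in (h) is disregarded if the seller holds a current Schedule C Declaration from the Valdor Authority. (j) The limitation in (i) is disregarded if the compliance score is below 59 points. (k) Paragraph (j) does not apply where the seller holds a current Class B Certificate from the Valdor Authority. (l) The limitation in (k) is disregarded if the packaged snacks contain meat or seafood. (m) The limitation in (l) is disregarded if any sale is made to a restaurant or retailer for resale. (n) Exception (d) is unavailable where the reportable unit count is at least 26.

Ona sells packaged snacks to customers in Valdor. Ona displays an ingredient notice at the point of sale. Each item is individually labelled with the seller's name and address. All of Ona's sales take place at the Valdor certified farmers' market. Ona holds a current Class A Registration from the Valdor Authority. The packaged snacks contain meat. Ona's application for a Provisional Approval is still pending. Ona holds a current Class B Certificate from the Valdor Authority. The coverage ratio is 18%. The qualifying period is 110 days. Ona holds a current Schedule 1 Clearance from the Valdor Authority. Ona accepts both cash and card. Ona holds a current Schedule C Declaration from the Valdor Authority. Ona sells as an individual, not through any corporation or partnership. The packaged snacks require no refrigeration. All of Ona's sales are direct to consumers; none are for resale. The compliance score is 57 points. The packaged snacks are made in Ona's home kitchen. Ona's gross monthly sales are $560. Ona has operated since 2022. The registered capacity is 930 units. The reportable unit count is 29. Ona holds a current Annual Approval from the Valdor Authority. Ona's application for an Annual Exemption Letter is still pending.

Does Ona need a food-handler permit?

Exception (a) does not apply: no current Provisional Approval is held.
Exception (b): the packaged snacks are home-kitchen produced; the coverage ratio is 18%, less than the 20% limit — every condition holds. But: (g) operates — the qualifying period is 110 days, meeting the 100 days threshold. (b) is therefore removed.
Exception (c) is satisfied on its face — an ingredient notice is displayed; items are individually labelled; gross monthly sales are $560, under the $610 limit. But applying paragraphs (h)–(m): (h) operates — a current Schedule 1 Clearance is held. (i) would limit (h) — a current Schedule C Declaration is held — but (j) sets (i) aside: (j) operates — the compliance score is 57 points, below the 59 points limit. (k) is triggered (a current Class B Certificate is held), but is set aside by (l): (l) operates against (k): the packaged snacks contain meat. (m) does not operate here (no sales are for resale), so (l) stands. Exception (c) does not apply.
Exception (d) is satisfied on its face — the packaged snacks are shelf-stable; a current Class A Registration is held; the seller is a natural person. But: (n) operates against (d): the reportable unit count is 29, meeting the 26 threshold. So (d) is unavailable.
Every exception is unavailable, so the rule governs.

Yes — Ona must hold a food-handler permit.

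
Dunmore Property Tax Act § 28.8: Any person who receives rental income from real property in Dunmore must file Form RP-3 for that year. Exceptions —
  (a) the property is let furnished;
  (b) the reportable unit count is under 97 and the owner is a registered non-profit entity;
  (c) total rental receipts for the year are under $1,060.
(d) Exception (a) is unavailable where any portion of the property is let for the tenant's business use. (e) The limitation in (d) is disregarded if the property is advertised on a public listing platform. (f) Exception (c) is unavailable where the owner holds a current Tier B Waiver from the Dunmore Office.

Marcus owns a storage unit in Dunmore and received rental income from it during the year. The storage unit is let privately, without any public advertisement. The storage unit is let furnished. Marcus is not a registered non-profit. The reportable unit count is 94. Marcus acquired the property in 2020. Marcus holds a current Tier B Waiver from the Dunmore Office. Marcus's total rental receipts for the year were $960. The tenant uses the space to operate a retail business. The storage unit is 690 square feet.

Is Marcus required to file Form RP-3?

Exception (a): the property is let furnished — every condition holds. But: (d) operates against (a): the space is let for business use. (e), which would lift (d), is inapplicable — the property is let privately without advertisement. So (a) is unavailable.
Exception (b) fails — Marcus is not a registered non-profit.
Exception (c)'s conditions are all satisfied: total rental receipts for the year are $960, under the $1,060 limit. However, paragraph (f) must be considered: (f) operates against (c): a current Tier B Waiver is held. So (c) is unavailable.
No exception is made out. Marcus falls within the general rule.

Yes — Marcus must file Form RP-3.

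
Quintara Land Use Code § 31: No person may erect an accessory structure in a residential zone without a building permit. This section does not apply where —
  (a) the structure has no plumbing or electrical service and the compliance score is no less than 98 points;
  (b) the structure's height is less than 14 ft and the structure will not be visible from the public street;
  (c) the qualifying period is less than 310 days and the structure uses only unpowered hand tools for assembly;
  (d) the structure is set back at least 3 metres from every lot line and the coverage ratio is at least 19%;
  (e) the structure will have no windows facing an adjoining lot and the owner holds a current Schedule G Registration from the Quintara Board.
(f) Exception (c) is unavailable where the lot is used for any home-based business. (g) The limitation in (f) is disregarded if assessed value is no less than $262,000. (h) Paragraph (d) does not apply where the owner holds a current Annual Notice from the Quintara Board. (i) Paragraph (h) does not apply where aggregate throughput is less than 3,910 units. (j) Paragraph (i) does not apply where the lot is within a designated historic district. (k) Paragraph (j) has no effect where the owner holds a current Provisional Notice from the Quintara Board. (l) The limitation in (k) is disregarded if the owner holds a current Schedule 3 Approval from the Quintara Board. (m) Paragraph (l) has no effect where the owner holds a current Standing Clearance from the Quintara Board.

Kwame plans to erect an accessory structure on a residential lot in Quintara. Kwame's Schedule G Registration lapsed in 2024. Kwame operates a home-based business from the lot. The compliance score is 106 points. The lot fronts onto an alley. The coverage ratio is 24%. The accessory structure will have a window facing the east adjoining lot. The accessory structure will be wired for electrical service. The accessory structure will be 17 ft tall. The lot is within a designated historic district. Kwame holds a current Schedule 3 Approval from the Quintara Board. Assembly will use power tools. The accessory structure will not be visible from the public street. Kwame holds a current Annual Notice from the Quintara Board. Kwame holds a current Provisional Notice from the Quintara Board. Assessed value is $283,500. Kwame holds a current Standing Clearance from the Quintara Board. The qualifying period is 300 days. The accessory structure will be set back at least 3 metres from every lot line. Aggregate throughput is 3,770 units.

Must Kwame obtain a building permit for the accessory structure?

Exception (a) fails — electrical service is planned.
Exception (b) does not apply: the structure's height is 17 ft, not less than 14 ft.
Exception (c) does not apply: assembly uses power tools.
Exception (d) is satisfied on its face — the setback is at least 3 m on every side; the coverage ratio is 24%, meeting the 19% threshold. Considering the limiting provisions: (h) operates (a current Annual Notice is held), but is itself disapplied by (i): (i) operates against (h): aggregate throughput is 3,770 units, less than the 3,910 units limit. (j) operates (the lot is in a historic district), but is overridden by (k): (k) is triggered — a current Provisional Notice is held. (l) operates (a current Schedule 3 Approval is held), but yields to (m): (m) operates against (l): a current Standing Clearance is held. (d) remains available.
Exception (e) fails — a window faces an adjoining lot.

No — exception (d) applies; Kwame does not need a building permit.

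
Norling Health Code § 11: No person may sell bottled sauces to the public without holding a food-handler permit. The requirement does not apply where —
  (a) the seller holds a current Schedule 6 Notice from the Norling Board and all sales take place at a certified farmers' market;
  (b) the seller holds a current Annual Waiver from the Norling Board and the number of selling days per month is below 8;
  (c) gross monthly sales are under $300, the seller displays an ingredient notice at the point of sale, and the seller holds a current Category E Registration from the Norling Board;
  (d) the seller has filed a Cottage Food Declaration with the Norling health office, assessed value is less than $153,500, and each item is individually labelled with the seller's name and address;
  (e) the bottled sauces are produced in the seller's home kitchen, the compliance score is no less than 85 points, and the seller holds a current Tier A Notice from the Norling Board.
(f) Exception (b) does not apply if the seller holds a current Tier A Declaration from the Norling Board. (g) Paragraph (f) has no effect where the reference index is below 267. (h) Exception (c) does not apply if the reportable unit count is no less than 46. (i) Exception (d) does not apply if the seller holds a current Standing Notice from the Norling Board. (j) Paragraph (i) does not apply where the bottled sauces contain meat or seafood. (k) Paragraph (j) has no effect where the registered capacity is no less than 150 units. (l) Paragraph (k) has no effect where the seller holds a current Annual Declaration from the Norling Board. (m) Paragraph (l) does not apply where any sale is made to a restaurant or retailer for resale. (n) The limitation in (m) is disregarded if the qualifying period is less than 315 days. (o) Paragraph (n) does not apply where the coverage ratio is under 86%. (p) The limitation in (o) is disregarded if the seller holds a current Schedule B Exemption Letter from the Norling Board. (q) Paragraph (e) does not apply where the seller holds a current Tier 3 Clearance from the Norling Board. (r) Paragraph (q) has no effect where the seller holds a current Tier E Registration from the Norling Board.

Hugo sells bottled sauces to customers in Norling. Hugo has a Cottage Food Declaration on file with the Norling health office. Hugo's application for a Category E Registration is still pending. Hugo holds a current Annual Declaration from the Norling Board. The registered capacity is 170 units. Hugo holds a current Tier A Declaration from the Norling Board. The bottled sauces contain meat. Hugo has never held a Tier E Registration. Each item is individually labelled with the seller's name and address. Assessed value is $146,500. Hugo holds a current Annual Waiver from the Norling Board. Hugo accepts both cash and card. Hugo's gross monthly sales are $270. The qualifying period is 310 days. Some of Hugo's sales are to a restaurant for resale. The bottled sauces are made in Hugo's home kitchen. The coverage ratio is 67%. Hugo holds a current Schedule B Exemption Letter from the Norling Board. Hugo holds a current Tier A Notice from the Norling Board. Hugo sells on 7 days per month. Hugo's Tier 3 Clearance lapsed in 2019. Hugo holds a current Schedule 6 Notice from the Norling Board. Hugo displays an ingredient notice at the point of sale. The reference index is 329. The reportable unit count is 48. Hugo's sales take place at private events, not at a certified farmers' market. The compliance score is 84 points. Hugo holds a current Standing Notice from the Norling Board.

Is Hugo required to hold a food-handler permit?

Exception (a) fails — sales are at private events, not a certified farmers' market.
All of (b)'s requirements are met (a current Annual Waiver is held; the number of selling days per month is 7, below the 8 limit). But: (f) operates against (b): a current Tier A Declaration is held. (g), which would lift (f), is not engaged — the reference index is 329, not below 267. Exception (b) does not apply.
Exception (c) fails — no current Category E Registration is held.
Exception (d) is satisfied on its face — a Cottage Food Declaration is on file; assessed value is $146,500, less than the $153,500 limit; items are individually labelled. Applying paragraphs (i)–(p): (i) would limit (d) — a current Standing Notice is held — but (j) sets (i) aside: (j) is triggered — the bottled sauces contain meat. (k) would limit (j) — the registered capacity is 170 units, meeting the 150 units threshold — but (l) sets (k) aside: (l) is engaged — a current Annual Declaration is held. (m) is triggered (some sales are to a restaurant for resale), but is overridden by (n): (n) operates against (m): the qualifying period is 310 days, less than the 315 days limit. (o) is triggered (the coverage ratio is 67%, under the 86% limit), but is displaced by (p): (p) operates against (o): a current Schedule B Exemption Letter is held. (d) remains available.
Exception (e) does not apply: the compliance score is 84 points, short of 85 points.

No — exception (d) applies; Hugo is not required to hold a food-handler permit.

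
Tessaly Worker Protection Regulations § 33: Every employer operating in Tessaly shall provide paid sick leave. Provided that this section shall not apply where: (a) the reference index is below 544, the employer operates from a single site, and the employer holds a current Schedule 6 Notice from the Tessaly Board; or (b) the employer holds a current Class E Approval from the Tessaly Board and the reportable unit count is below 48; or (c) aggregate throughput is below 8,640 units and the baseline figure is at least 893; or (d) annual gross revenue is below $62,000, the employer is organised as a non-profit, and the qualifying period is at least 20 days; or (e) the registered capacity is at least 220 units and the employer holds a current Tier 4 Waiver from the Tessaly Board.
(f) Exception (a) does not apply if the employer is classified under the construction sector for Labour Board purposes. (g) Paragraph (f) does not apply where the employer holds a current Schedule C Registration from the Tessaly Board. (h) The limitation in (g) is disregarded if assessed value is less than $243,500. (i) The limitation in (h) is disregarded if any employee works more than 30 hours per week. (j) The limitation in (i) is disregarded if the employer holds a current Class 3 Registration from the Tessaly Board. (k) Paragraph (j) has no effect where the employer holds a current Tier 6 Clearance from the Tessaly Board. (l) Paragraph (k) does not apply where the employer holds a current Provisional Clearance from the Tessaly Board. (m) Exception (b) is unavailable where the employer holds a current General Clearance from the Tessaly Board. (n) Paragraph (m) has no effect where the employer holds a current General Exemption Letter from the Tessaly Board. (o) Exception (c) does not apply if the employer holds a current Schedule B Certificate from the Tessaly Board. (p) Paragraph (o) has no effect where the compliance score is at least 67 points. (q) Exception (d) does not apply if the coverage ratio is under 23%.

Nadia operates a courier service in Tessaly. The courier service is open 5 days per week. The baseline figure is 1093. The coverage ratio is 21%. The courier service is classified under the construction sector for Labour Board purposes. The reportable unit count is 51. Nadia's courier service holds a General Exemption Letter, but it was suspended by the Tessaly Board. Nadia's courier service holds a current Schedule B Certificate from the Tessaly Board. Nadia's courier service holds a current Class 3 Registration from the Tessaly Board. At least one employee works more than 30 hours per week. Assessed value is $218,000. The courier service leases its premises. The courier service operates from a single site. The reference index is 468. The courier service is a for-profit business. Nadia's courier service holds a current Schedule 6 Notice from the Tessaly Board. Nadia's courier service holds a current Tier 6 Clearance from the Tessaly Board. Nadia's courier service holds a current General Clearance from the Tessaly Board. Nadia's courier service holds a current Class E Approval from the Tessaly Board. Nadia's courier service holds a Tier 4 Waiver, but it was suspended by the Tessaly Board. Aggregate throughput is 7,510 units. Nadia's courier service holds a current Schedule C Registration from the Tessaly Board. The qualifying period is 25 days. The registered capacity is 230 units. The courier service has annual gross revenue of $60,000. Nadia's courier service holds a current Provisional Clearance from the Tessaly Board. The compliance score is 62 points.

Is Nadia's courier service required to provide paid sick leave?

Yes — Nadia's courier service must provide paid sick leave.

All of (a)'s requirements are met (the reference index is 468, below the 544 limit; the employer operates from a single site; a current Schedule 6 Notice is held). But: (f) is triggered — the courier service is classified under the construction sector. (g) would limit (f) — a current Schedule C Registration is held — but (h) sets (g) aside: (h) is triggered — assessed value is $218,000, less than the $243,500 limit. (i) operates (at least one employee exceeds 30 hours/week), but is set aside by (j): (j) applies — a current Class 3 Registration is held. (k) is triggered (a current Tier 6 Clearance is held), but is overridden by (l): (l) operates — a current Provisional Clearance is held. So (a) is unavailable.
Exception (b) requires that the reportable unit count is below 48; but the reportable unit count is 51, not below 48, so (b) is unavailable.
All of (c)'s requirements are met (aggregate throughput is 7,510 units, below the 8,640 units limit; the baseline figure is 1,093, meeting the 893 threshold). But applying paragraphs (o)–(p): (o) applies — a current Schedule B Certificate is held. (p) does not operate here (the compliance score is 62 points, short of 67 points), so (o) stands. So (c) is unavailable.
Exception (d) requires that the employer is organised as a non-profit; but the employer is for-profit, so (d) is unavailable.
Exception (e) does not apply: there is no Tier 4 Waiver in force.
No exception is made out. Nadia's courier service falls within the general rule.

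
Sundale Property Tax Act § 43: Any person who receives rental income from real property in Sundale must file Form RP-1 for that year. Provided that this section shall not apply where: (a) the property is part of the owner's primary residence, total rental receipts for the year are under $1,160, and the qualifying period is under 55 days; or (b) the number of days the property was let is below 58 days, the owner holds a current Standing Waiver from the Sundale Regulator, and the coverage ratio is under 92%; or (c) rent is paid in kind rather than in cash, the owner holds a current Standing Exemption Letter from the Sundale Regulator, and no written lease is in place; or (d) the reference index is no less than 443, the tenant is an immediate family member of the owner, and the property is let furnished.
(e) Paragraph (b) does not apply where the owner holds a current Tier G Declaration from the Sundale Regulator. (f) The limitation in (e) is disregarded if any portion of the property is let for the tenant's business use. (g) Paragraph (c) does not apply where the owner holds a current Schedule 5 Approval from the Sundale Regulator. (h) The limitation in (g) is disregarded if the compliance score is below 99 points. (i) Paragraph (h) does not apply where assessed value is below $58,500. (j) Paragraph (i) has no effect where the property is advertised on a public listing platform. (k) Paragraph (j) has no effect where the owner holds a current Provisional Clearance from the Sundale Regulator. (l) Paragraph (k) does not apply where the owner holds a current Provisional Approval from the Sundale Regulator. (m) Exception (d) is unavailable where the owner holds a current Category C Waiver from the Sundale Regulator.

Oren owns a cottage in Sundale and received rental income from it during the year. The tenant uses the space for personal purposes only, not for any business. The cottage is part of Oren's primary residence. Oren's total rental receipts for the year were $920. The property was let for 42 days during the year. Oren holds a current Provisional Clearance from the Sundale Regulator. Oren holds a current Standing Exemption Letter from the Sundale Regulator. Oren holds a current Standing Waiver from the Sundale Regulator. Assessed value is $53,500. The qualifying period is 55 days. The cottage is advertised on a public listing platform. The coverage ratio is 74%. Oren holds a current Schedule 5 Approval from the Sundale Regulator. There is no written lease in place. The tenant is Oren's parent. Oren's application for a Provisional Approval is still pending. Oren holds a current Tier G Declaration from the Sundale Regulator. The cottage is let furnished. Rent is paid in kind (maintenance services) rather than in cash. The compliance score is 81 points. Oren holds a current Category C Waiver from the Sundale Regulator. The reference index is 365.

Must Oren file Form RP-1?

Yes — Oren must file Form RP-1.

Exception (a) does not apply: the qualifying period is 55 days, not under 55 days.
Exception (b) is satisfied on its face — the number of days the property was let is 42 days, below the 58 days limit; a current Standing Waiver is held; the coverage ratio is 74%, under the 92% limit. However, paragraphs (e)–(f) must be considered: (e) operates against (b): a current Tier G Declaration is held. (f) is inapplicable (the space is used for personal purposes only), so (e) stands. (b) is therefore removed.
Exception (c): rent is paid in kind; a current Standing Exemption Letter is held; there is no written lease — every condition holds. But: (g) operates against (c): a current Schedule 5 Approval is held. (h) is engaged (the compliance score is 81 points, below the 99 points limit), but is overridden by (i): (i) operates against (h): assessed value is $53,500, below the $58,500 limit. (j) applies (the property is publicly advertised), but is set aside by (k): (k) is engaged — a current Provisional Clearance is held. (l) is not triggered (no current Provisional Approval is held), so (k) stands. (c) is therefore removed.
Exception (d) does not apply: the reference index is 365, short of 443.
Every exception is unavailable, so the rule governs.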